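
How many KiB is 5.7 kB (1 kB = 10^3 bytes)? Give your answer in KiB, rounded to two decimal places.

5.57 KiB

5.7 kB × 1,000 bytes/kB = 5,700 bytes
1 KiB = 2^10 bytes = 1,024 bytes
5,700 / 1,024 = 5.57 KiB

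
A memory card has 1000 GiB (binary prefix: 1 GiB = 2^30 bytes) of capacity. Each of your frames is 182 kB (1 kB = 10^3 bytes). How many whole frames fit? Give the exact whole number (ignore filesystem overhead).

5,899,680

Capacity: 1000 GiB = 1,073,741,824,000 bytes
Per item: 182 kB = 182,000 bytes
⌊1,073,741,824,000 / 182,000⌋ = 5,899,680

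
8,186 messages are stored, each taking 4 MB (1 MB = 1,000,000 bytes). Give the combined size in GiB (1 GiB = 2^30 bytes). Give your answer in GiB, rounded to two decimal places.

Total = 8,186 × 4 MB = 32,744 MB
= 32,744 × 1,000,000 bytes = 32,744,000,000 bytes
1 GiB = 1,073,741,824 bytes
32,744,000,000 / 1,073,741,824 = 30.50 GiB

30.50 GiB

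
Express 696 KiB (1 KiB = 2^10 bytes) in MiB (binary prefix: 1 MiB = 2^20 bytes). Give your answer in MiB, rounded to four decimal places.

0.6797 MiB

696 KiB × 1,024 bytes/KiB = 712,704 bytes
1 MiB = 2^20 bytes = 1,048,576 bytes
712,704 / 1,048,576 = 0.6797 MiB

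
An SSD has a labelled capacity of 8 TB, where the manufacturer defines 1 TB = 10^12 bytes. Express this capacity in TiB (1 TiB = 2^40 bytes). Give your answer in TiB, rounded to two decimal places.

8 TB × 1,000,000,000,000 bytes/TB = 8,000,000,000,000 bytes
1 TiB = 2^40 bytes = 1,099,511,627,776 bytes
8,000,000,000,000 / 1,099,511,627,776 = 7.28 TiB

7.28 TiB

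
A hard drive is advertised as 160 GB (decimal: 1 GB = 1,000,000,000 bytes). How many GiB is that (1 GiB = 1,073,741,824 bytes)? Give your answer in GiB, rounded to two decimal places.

160 GB × 1,000,000,000 bytes/GB = 160,000,000,000 bytes
1 GiB = 2^30 bytes = 1,073,741,824 bytes
160,000,000,000 / 1,073,741,824 = 149.01 GiB

149.01 GiB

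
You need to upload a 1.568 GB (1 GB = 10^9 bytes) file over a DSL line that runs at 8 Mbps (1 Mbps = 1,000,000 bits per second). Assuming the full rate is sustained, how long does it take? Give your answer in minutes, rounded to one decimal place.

26.1 minutes

1.568 GB = 1,568,000,000 bytes = 12,544,000,000 bits
8 Mbps = 8,000,000 bits/s
time = 12,544,000,000 / 8,000,000 = 1,568.00 s
1,568.00 s / 60 = 26.1 minutes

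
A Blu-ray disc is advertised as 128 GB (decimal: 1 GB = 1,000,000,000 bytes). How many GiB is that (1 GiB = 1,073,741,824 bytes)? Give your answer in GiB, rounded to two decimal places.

128 GB × 1,000,000,000 bytes/GB = 128,000,000,000 bytes
1 GiB = 2^30 bytes = 1,073,741,824 bytes
128,000,000,000 / 1,073,741,824 = 119.21 GiB

119.21 GiB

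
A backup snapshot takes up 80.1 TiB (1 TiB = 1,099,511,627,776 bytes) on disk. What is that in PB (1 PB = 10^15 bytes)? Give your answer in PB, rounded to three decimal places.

80.1 TiB = 80.1 × 2^40 bytes = 88,070,881,384,857.6 bytes
1 PB = 1,000,000,000,000,000 bytes
88,070,881,384,857.6 / 1,000,000,000,000,000 = 0.088 PB

0.088 PB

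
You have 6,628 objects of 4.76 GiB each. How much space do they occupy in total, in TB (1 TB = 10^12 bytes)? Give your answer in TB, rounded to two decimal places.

Total = 6,628 × 4.76 GiB = 31549.28 GiB
= 31549.28 × 1,073,741,824 bytes = 33,875,781,453,086.72 bytes
1 TB = 1,000,000,000,000 bytes
33,875,781,453,086.72 / 1,000,000,000,000 = 33.88 TB

33.88 TB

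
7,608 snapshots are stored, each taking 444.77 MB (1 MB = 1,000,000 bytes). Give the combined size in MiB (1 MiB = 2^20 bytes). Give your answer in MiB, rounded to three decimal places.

Total = 7,608 × 444.77 MB = 3383810.16 MB
= 3383810.16 × 1,000,000 bytes = 3,383,810,160,000 bytes
1 MiB = 1,048,576 bytes
3,383,810,160,000 / 1,048,576 = 3,227,052.841 MiB

3,227,052.841 MiB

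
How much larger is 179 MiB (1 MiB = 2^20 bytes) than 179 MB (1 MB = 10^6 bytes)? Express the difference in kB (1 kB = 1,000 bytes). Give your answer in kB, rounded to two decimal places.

8,695.10 kB

179 MiB = 179 × 1,048,576 = 187,695,104 bytes
179 MB = 179 × 1,000,000 = 179,000,000 bytes
difference = 8,695,104 bytes
8,695,104 / 1,000 = 8,695.10 kB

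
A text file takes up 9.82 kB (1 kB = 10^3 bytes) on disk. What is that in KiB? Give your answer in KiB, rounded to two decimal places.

9.82 kB × 1,000 bytes/kB = 9,820 bytes
1 KiB = 2^10 bytes = 1,024 bytes
9,820 / 1,024 = 9.59 KiB

9.59 KiB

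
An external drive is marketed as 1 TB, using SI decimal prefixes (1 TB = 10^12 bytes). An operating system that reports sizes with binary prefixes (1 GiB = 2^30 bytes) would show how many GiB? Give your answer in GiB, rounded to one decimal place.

1 TB × 1,000,000,000,000 bytes/TB = 1,000,000,000,000 bytes
1 GiB = 2^30 bytes = 1,073,741,824 bytes
1,000,000,000,000 / 1,073,741,824 = 931.3 GiB

931.3 GiB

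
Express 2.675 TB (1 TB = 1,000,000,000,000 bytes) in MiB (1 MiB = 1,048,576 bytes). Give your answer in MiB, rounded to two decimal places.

2.675 TB = 2.675 × 10^12 bytes = 2,675,000,000,000 bytes
1 MiB = 1,048,576 bytes
2,675,000,000,000 / 1,048,576 = 2,551,078.80 MiB

2,551,078.80 MiB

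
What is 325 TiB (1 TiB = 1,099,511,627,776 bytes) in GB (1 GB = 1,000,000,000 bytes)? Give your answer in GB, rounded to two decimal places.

357,341.28 GB

325 TiB × 1,099,511,627,776 bytes/TiB = 357,341,279,027,200 bytes
1 GB = 10^9 bytes = 1,000,000,000 bytes
357,341,279,027,200 / 1,000,000,000 = 357,341.28 GB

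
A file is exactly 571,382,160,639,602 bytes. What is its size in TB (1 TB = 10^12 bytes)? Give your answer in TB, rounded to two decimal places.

571.38 TB

571,382,160,639,602 bytes given.
1 TB = 1,000,000,000,000 bytes
571,382,160,639,602 / 1,000,000,000,000 = 571.38 TB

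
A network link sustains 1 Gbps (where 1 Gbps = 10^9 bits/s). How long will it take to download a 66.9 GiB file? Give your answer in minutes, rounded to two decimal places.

66.9 GiB = 71,833,328,025.6 bytes = 574,666,624,204.8 bits
1 Gbps = 1,000,000,000 bits/s
time = 574,666,624,204.8 / 1,000,000,000 = 574.667 s
574.667 s / 60 = 9.58 minutes

9.58 minutes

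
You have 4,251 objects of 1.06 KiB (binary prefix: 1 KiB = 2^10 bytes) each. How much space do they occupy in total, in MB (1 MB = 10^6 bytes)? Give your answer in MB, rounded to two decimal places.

Total = 4,251 × 1.06 KiB = 4506.06 KiB
= 4506.06 × 1,024 bytes = 4,614,205.44 bytes
1 MB = 1,000,000 bytes
4,614,205.44 / 1,000,000 = 4.61 MB

4.61 MB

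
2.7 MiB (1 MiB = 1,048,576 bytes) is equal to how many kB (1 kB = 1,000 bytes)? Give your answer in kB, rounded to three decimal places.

2.7 MiB × 1,048,576 bytes/MiB = 2,831,155.2 bytes
1 kB = 10^3 bytes = 1,000 bytes
2,831,155.2 / 1,000 = 2,831.155 kB

2,831.155 kB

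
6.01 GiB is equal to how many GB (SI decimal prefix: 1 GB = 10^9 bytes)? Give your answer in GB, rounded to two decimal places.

6.45 GB

6.01 GiB = 6.01 × 2^30 bytes = 6,453,188,362.24 bytes
1 GB = 10^9 bytes = 1,000,000,000 bytes
6,453,188,362.24 / 1,000,000,000 = 6.45 GB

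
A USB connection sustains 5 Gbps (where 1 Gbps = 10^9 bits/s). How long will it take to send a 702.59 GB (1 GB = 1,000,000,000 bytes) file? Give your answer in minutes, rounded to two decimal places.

702.59 GB = 702,590,000,000 bytes = 5,620,720,000,000 bits
5 Gbps = 5,000,000,000 bits/s
time = 5,620,720,000,000 / 5,000,000,000 = 1,124.144 s
1,124.144 s / 60 = 18.74 minutes

18.74 minutes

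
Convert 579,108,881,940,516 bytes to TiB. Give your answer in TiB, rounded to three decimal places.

526.696 TiB

579,108,881,940,516 bytes given.
1 TiB = 1,099,511,627,776 bytes
579,108,881,940,516 / 1,099,511,627,776 = 526.696 TiB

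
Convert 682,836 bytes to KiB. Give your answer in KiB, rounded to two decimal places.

666.83 KiB

682,836 bytes given.
1 KiB = 2^10 bytes = 1,024 bytes
682,836 / 1,024 = 666.83 KiB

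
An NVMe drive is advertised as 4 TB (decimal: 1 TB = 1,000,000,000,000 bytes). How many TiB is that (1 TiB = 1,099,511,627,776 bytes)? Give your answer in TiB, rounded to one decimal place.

4 TB = 4 × 10^12 bytes = 4,000,000,000,000 bytes
1 TiB = 2^40 bytes = 1,099,511,627,776 bytes
4,000,000,000,000 / 1,099,511,627,776 = 3.6 TiB

3.6 TiB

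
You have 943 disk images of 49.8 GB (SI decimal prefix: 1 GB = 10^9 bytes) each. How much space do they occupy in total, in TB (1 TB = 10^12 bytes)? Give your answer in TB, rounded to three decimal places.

Total = 943 × 49.8 GB = 46961.4 GB
= 46961.4 × 1,000,000,000 bytes = 46,961,400,000,000 bytes
1 TB = 1,000,000,000,000 bytes
46,961,400,000,000 / 1,000,000,000,000 = 46.961 TB

46.961 TB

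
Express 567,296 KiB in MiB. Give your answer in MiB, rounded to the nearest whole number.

554 MiB

567,296 KiB = 567,296 × 2^10 bytes = 580,911,104 bytes
1 MiB = 1,048,576 bytes
580,911,104 / 1,048,576 = 554 MiB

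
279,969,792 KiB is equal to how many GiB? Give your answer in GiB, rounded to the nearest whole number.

267 GiB

279,969,792 KiB × 1,024 bytes/KiB = 286,689,067,008 bytes
1 GiB = 2^30 bytes = 1,073,741,824 bytes
286,689,067,008 / 1,073,741,824 = 267 GiB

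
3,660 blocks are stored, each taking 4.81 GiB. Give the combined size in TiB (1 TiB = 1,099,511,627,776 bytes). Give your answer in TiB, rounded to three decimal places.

17.192 TiB

Total = 3,660 × 4.81 GiB = 17604.6 GiB
= 17604.6 × 1,073,741,824 bytes = 18,902,795,314,790.4 bytes
1 TiB = 1,099,511,627,776 bytes
18,902,795,314,790.4 / 1,099,511,627,776 = 17.192 TiB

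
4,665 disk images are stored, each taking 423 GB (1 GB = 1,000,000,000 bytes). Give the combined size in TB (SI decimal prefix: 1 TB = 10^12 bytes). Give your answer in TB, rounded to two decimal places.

1,973.30 TB

Total = 4,665 × 423 GB = 1,973,295 GB
= 1,973,295 × 1,000,000,000 bytes = 1,973,295,000,000,000 bytes
1 TB = 1,000,000,000,000 bytes
1,973,295,000,000,000 / 1,000,000,000,000 = 1,973.30 TB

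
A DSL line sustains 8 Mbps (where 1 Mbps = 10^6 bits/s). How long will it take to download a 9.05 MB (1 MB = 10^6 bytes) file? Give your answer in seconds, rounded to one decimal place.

9.1 seconds

9.05 MB = 9,050,000 bytes = 72,400,000 bits
8 Mbps = 8,000,000 bits/s
time = 72,400,000 / 8,000,000 = 9.1 s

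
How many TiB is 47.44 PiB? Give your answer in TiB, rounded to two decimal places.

47.44 PiB = 47.44 × 2^50 bytes = 53,412,691,580,614,082.56 bytes
1 TiB = 1,099,511,627,776 bytes
53,412,691,580,614,082.56 / 1,099,511,627,776 = 48,578.56 TiB

48,578.56 TiB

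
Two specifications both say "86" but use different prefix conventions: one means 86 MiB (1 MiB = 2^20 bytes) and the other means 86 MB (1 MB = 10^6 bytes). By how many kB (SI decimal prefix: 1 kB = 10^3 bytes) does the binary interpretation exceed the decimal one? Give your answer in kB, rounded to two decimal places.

4,177.54 kB

86 MiB = 86 × 1,048,576 = 90,177,536 bytes
86 MB = 86 × 1,000,000 = 86,000,000 bytes
difference = 4,177,536 bytes
4,177,536 / 1,000 = 4,177.54 kB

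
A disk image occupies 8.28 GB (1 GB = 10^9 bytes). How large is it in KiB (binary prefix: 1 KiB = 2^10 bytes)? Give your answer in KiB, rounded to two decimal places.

8,085,937.50 KiB

8.28 GB × 1,000,000,000 bytes/GB = 8,280,000,000 bytes
1 KiB = 2^10 bytes = 1,024 bytes
8,280,000,000 / 1,024 = 8,085,937.50 KiB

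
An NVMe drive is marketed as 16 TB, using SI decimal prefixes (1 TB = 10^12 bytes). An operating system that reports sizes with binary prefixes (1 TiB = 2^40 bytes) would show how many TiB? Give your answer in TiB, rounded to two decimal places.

16 TB = 16 × 10^12 bytes = 16,000,000,000,000 bytes
1 TiB = 1,099,511,627,776 bytes
16,000,000,000,000 / 1,099,511,627,776 = 14.55 TiB

14.55 TiB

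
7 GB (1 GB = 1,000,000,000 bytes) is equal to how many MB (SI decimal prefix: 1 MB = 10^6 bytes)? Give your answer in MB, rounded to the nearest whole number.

7 GB × 1,000,000,000 bytes/GB = 7,000,000,000 bytes
1 MB = 10^6 bytes = 1,000,000 bytes
7,000,000,000 / 1,000,000 = 7,000 MB

7,000 MB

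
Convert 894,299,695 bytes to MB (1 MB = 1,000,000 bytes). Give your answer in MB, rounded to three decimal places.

894,299,695 bytes given.
1 MB = 10^6 bytes = 1,000,000 bytes
894,299,695 / 1,000,000 = 894.300 MB

894.300 MB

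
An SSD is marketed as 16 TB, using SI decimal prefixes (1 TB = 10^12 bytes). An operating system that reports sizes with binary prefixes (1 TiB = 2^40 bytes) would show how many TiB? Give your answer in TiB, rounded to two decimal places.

16 TB × 1,000,000,000,000 bytes/TB = 16,000,000,000,000 bytes
1 TiB = 2^40 bytes = 1,099,511,627,776 bytes
16,000,000,000,000 / 1,099,511,627,776 = 14.55 TiB

14.55 TiB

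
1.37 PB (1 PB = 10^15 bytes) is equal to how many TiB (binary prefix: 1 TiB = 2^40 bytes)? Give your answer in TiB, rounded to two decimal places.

1,246.01 TiB

1.37 PB × 1,000,000,000,000,000 bytes/PB = 1,370,000,000,000,000 bytes
1 TiB = 1,099,511,627,776 bytes
1,370,000,000,000,000 / 1,099,511,627,776 = 1,246.01 TiB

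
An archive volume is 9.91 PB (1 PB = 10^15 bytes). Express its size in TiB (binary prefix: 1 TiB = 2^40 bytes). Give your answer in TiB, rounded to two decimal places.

9.91 PB × 1,000,000,000,000,000 bytes/PB = 9,910,000,000,000,000 bytes
1 TiB = 1,099,511,627,776 bytes
9,910,000,000,000,000 / 1,099,511,627,776 = 9,013.09 TiB

9,013.09 TiB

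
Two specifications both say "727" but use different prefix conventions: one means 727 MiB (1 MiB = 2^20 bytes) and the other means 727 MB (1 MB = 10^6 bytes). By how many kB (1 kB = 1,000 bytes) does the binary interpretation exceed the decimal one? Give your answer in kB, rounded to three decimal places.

727 MiB = 727 × 1,048,576 = 762,314,752 bytes
727 MB = 727 × 1,000,000 = 727,000,000 bytes
difference = 35,314,752 bytes
35,314,752 / 1,000 = 35,314.752 kB

35,314.752 kB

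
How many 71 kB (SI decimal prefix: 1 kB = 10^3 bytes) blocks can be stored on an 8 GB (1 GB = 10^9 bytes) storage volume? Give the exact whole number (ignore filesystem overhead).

Capacity: 8 GB = 8,000,000,000 bytes
Per item: 71 kB = 71,000 bytes
⌊8,000,000,000 / 71,000⌋ = 112,676

112,676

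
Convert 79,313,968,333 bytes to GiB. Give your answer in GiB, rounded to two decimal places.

79,313,968,333 bytes given.
1 GiB = 2^30 bytes = 1,073,741,824 bytes
79,313,968,333 / 1,073,741,824 = 73.87 GiB

73.87 GiB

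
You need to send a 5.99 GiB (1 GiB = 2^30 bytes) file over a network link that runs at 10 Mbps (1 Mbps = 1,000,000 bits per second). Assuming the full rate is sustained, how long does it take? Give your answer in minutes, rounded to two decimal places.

85.76 minutes

5.99 GiB = 6,431,713,525.76 bytes = 51,453,708,206.08 bits
10 Mbps = 10,000,000 bits/s
time = 51,453,708,206.08 / 10,000,000 = 5,145.371 s
5,145.371 s / 60 = 85.76 minutes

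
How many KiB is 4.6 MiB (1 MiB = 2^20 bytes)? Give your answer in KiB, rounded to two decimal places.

4.6 MiB × 1,048,576 bytes/MiB = 4,823,449.6 bytes
1 KiB = 1,024 bytes
4,823,449.6 / 1,024 = 4,710.40 KiB

4,710.40 KiB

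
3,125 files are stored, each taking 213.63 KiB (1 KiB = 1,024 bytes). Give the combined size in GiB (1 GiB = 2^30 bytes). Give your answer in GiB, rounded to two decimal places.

0.64 GiB

Total = 3,125 × 213.63 KiB = 667593.75 KiB
= 667593.75 × 1,024 bytes = 683,616,000 bytes
1 GiB = 1,073,741,824 bytes
683,616,000 / 1,073,741,824 = 0.64 GiB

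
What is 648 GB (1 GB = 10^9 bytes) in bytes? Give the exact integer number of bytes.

648,000,000,000 bytes

648 × 1,000,000,000 = 648,000,000,000 bytes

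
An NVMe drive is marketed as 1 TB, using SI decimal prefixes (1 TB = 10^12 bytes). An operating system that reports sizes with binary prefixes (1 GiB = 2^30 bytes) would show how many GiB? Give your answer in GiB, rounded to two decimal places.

1 TB = 1 × 10^12 bytes = 1,000,000,000,000 bytes
1 GiB = 1,073,741,824 bytes
1,000,000,000,000 / 1,073,741,824 = 931.32 GiB

931.32 GiB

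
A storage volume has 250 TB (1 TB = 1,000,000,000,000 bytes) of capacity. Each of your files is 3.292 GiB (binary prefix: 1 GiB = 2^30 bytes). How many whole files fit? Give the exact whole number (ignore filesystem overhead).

70,726

Capacity: 250 TB = 250,000,000,000,000 bytes
Per item: 3.292 GiB = 3,534,758,084.608 bytes
⌊250,000,000,000,000 / 3,534,758,084.608⌋ = 70,726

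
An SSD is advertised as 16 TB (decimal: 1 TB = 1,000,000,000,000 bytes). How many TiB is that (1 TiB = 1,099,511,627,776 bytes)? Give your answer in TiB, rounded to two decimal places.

14.55 TiB

16 TB × 1,000,000,000,000 bytes/TB = 16,000,000,000,000 bytes
1 TiB = 1,099,511,627,776 bytes
16,000,000,000,000 / 1,099,511,627,776 = 14.55 TiB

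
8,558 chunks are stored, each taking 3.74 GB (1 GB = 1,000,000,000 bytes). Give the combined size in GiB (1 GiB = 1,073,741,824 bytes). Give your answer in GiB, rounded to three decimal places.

Total = 8,558 × 3.74 GB = 32006.92 GB
= 32006.92 × 1,000,000,000 bytes = 32,006,920,000,000 bytes
1 GiB = 1,073,741,824 bytes
32,006,920,000,000 / 1,073,741,824 = 29,808.767 GiB

29,808.767 GiB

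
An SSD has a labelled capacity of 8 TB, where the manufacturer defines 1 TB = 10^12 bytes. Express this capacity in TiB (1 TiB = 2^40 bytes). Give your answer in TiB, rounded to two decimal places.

7.28 TiB

8 TB = 8 × 10^12 bytes = 8,000,000,000,000 bytes
1 TiB = 2^40 bytes = 1,099,511,627,776 bytes
8,000,000,000,000 / 1,099,511,627,776 = 7.28 TiB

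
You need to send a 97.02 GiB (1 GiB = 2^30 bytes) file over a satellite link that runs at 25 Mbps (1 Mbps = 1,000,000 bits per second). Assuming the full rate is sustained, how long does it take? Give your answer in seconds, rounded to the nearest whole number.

97.02 GiB = 104,174,431,764.48 bytes = 833,395,454,115.84 bits
25 Mbps = 25,000,000 bits/s
time = 833,395,454,115.84 / 25,000,000 = 33,336 s

33,336 seconds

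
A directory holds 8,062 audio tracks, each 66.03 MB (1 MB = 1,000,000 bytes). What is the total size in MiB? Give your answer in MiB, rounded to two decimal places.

Total = 8,062 × 66.03 MB = 532333.86 MB
= 532333.86 × 1,000,000 bytes = 532,333,860,000 bytes
1 MiB = 1,048,576 bytes
532,333,860,000 / 1,048,576 = 507,673.13 MiB

507,673.13 MiB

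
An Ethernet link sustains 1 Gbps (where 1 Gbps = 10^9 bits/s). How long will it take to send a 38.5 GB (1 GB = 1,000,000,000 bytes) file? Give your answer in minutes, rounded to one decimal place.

38.5 GB = 38,500,000,000 bytes = 308,000,000,000 bits
1 Gbps = 1,000,000,000 bits/s
time = 308,000,000,000 / 1,000,000,000 = 308.00 s
308.00 s / 60 = 5.1 minutes

5.1 minutes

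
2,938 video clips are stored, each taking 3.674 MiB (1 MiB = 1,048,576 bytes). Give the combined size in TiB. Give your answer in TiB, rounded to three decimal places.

Total = 2,938 × 3.674 MiB = 10794.212 MiB
= 10794.212 × 1,048,576 bytes = 11,318,551,642.112 bytes
1 TiB = 1,099,511,627,776 bytes
11,318,551,642.112 / 1,099,511,627,776 = 0.010 TiB

0.010 TiB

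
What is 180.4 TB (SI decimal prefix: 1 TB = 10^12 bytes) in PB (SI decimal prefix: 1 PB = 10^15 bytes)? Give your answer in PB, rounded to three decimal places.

180.4 TB = 180.4 × 10^12 bytes = 180,400,000,000,000 bytes
1 PB = 1,000,000,000,000,000 bytes
180,400,000,000,000 / 1,000,000,000,000,000 = 0.180 PB

0.180 PB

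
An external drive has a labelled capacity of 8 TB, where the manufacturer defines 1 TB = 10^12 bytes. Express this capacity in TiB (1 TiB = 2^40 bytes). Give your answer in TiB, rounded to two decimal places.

8 TB × 1,000,000,000,000 bytes/TB = 8,000,000,000,000 bytes
1 TiB = 1,099,511,627,776 bytes
8,000,000,000,000 / 1,099,511,627,776 = 7.28 TiB

7.28 TiB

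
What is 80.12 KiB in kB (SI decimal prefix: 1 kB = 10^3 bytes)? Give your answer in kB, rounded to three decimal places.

82.043 kB

80.12 KiB = 80.12 × 2^10 bytes = 82,042.88 bytes
1 kB = 1,000 bytes
82,042.88 / 1,000 = 82.043 kB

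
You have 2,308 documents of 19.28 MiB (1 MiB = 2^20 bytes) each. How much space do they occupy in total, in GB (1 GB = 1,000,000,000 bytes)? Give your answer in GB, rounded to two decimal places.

Total = 2,308 × 19.28 MiB = 44498.24 MiB
= 44498.24 × 1,048,576 bytes = 46,659,786,506.24 bytes
1 GB = 1,000,000,000 bytes
46,659,786,506.24 / 1,000,000,000 = 46.66 GB

46.66 GB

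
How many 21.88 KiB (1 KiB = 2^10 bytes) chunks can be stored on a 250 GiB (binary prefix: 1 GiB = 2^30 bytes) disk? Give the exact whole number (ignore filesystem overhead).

Capacity: 250 GiB = 268,435,456,000 bytes
Per item: 21.88 KiB = 22,405.12 bytes
⌊268,435,456,000 / 22,405.12⌋ = 11,980,987

11,980,987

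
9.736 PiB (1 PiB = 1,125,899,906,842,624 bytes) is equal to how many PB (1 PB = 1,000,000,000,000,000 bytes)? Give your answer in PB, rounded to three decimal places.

9.736 PiB = 9.736 × 2^50 bytes = 10,961,761,493,019,787.264 bytes
1 PB = 1,000,000,000,000,000 bytes
10,961,761,493,019,787.264 / 1,000,000,000,000,000 = 10.962 PB

10.962 PB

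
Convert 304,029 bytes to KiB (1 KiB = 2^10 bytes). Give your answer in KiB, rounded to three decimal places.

304,029 bytes given.
1 KiB = 1,024 bytes
304,029 / 1,024 = 296.903 KiB

296.903 KiB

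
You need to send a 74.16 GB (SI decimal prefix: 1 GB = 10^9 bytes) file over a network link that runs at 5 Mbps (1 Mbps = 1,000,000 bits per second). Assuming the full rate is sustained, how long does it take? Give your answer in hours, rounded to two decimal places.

74.16 GB = 74,160,000,000 bytes = 593,280,000,000 bits
5 Mbps = 5,000,000 bits/s
time = 593,280,000,000 / 5,000,000 = 118,656.0000 s
118,656.0000 s / 3600 = 32.96 hours

32.96 hours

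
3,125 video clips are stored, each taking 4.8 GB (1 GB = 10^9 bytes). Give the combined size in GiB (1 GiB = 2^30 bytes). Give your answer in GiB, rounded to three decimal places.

13,969.839 GiB

Total = 3,125 × 4.8 GB = 15,000 GB
= 15,000 × 1,000,000,000 bytes = 15,000,000,000,000 bytes
1 GiB = 1,073,741,824 bytes
15,000,000,000,000 / 1,073,741,824 = 13,969.839 GiB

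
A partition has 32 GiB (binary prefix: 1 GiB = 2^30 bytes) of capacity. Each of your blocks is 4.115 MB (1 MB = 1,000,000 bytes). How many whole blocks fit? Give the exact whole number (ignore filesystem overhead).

8,349

Capacity: 32 GiB = 34,359,738,368 bytes
Per item: 4.115 MB = 4,115,000 bytes
⌊34,359,738,368 / 4,115,000⌋ = 8,349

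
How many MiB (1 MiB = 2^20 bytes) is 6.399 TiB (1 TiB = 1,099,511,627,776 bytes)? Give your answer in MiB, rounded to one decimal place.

6,709,837.8 MiB

6.399 TiB = 6.399 × 2^40 bytes = 7,035,774,906,138.624 bytes
1 MiB = 1,048,576 bytes
7,035,774,906,138.624 / 1,048,576 = 6,709,837.8 MiB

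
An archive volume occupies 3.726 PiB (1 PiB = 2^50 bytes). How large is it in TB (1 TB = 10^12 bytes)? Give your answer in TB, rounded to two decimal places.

4,195.10 TB

3.726 PiB × 1,125,899,906,842,624 bytes/PiB = 4,195,103,052,895,617.024 bytes
1 TB = 10^12 bytes = 1,000,000,000,000 bytes
4,195,103,052,895,617.024 / 1,000,000,000,000 = 4,195.10 TB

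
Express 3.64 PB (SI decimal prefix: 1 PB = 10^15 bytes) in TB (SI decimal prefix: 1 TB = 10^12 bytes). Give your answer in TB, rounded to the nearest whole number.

3,640 TB

3.64 PB = 3.64 × 10^15 bytes = 3,640,000,000,000,000 bytes
1 TB = 10^12 bytes = 1,000,000,000,000 bytes
3,640,000,000,000,000 / 1,000,000,000,000 = 3,640 TB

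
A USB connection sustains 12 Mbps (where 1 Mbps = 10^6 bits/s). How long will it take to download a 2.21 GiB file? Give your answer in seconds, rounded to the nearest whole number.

1,582 seconds

2.21 GiB = 2,372,969,431.04 bytes = 18,983,755,448.32 bits
12 Mbps = 12,000,000 bits/s
time = 18,983,755,448.32 / 12,000,000 = 1,582 s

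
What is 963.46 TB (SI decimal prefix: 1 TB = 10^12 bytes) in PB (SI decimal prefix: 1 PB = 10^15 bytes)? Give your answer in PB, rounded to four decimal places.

0.9635 PB

963.46 TB × 1,000,000,000,000 bytes/TB = 963,460,000,000,000 bytes
1 PB = 10^15 bytes = 1,000,000,000,000,000 bytes
963,460,000,000,000 / 1,000,000,000,000,000 = 0.9635 PB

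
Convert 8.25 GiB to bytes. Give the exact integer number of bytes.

8.25 × 1,073,741,824 = 8,858,370,048 bytes

8,858,370,048 bytes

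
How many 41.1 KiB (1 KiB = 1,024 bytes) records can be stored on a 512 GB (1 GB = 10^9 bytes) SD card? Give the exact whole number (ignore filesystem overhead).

Capacity: 512 GB = 512,000,000,000 bytes
Per item: 41.1 KiB = 42,086.4 bytes
⌊512,000,000,000 / 42,086.4⌋ = 12,165,450

12,165,450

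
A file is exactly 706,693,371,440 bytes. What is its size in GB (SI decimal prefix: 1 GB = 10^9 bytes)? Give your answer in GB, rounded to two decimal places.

706,693,371,440 bytes given.
1 GB = 1,000,000,000 bytes
706,693,371,440 / 1,000,000,000 = 706.69 GB

706.69 GB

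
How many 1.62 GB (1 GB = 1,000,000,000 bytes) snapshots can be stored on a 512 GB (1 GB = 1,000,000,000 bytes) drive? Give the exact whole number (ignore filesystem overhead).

Capacity: 512 GB = 512,000,000,000 bytes
Per item: 1.62 GB = 1,620,000,000 bytes
⌊512,000,000,000 / 1,620,000,000⌋ = 316

316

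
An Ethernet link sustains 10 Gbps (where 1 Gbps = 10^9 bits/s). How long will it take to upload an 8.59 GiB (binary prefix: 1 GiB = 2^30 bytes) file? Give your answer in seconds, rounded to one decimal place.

8.59 GiB = 9,223,442,268.16 bytes = 73,787,538,145.28 bits
10 Gbps = 10,000,000,000 bits/s
time = 73,787,538,145.28 / 10,000,000,000 = 7.4 s

7.4 seconds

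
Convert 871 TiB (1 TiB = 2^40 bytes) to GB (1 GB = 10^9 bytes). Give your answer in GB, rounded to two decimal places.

957,674.63 GB

871 TiB = 871 × 2^40 bytes = 957,674,627,792,896 bytes
1 GB = 1,000,000,000 bytes
957,674,627,792,896 / 1,000,000,000 = 957,674.63 GB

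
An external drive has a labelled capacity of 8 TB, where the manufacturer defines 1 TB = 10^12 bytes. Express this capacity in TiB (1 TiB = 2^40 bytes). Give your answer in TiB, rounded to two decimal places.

7.28 TiB

8 TB = 8 × 10^12 bytes = 8,000,000,000,000 bytes
1 TiB = 1,099,511,627,776 bytes
8,000,000,000,000 / 1,099,511,627,776 = 7.28 TiB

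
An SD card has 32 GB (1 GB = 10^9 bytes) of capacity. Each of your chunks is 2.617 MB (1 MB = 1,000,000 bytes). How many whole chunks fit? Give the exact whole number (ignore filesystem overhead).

12,227

Capacity: 32 GB = 32,000,000,000 bytes
Per item: 2.617 MB = 2,617,000 bytes
⌊32,000,000,000 / 2,617,000⌋ = 12,227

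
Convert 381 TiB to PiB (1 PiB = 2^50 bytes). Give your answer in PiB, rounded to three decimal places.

0.372 PiB

381 TiB = 381 × 2^40 bytes = 418,913,930,182,656 bytes
1 PiB = 1,125,899,906,842,624 bytes
418,913,930,182,656 / 1,125,899,906,842,624 = 0.372 PiB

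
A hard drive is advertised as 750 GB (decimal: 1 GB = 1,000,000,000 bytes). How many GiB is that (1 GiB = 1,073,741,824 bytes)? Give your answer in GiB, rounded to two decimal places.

698.49 GiB

750 GB = 750 × 10^9 bytes = 750,000,000,000 bytes
1 GiB = 2^30 bytes = 1,073,741,824 bytes
750,000,000,000 / 1,073,741,824 = 698.49 GiB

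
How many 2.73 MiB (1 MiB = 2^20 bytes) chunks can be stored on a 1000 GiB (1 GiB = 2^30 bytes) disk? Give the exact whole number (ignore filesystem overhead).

Capacity: 1000 GiB = 1,073,741,824,000 bytes
Per item: 2.73 MiB = 2,862,612.48 bytes
⌊1,073,741,824,000 / 2,862,612.48⌋ = 375,091

375,091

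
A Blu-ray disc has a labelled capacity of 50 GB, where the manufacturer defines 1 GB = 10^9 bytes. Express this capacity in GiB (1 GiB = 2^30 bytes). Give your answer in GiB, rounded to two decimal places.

50 GB = 50 × 10^9 bytes = 50,000,000,000 bytes
1 GiB = 1,073,741,824 bytes
50,000,000,000 / 1,073,741,824 = 46.57 GiB

46.57 GiB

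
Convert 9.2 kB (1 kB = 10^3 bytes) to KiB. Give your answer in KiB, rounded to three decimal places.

8.984 KiB

9.2 kB = 9.2 × 10^3 bytes = 9,200 bytes
1 KiB = 1,024 bytes
9,200 / 1,024 = 8.984 KiB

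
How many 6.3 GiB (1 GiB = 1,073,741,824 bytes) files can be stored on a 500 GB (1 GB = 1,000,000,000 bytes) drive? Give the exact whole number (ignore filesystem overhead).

Capacity: 500 GB = 500,000,000,000 bytes
Per item: 6.3 GiB = 6,764,573,491.2 bytes
⌊500,000,000,000 / 6,764,573,491.2⌋ = 73

73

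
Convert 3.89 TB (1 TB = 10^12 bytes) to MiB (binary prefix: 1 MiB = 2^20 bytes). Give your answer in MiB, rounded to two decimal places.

3,709,793.09 MiB

3.89 TB × 1,000,000,000,000 bytes/TB = 3,890,000,000,000 bytes
1 MiB = 2^20 bytes = 1,048,576 bytes
3,890,000,000,000 / 1,048,576 = 3,709,793.09 MiB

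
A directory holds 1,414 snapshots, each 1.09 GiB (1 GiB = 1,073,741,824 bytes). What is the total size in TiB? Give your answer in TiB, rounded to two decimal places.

Total = 1,414 × 1.09 GiB = 1541.26 GiB
= 1541.26 × 1,073,741,824 bytes = 1,654,915,323,658.24 bytes
1 TiB = 1,099,511,627,776 bytes
1,654,915,323,658.24 / 1,099,511,627,776 = 1.51 TiB

1.51 TiB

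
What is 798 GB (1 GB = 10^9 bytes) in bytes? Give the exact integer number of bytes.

798 × 1,000,000,000 = 798,000,000,000 bytes

798,000,000,000 bytes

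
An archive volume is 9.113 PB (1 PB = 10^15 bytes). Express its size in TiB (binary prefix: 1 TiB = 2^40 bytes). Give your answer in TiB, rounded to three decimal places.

8,288.225 TiB

9.113 PB = 9.113 × 10^15 bytes = 9,113,000,000,000,000 bytes
1 TiB = 1,099,511,627,776 bytes
9,113,000,000,000,000 / 1,099,511,627,776 = 8,288.225 TiB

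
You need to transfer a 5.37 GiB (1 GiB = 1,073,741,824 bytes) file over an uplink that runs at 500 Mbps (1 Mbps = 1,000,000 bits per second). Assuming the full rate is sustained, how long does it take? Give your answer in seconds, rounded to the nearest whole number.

92 seconds

5.37 GiB = 5,765,993,594.88 bytes = 46,127,948,759.04 bits
500 Mbps = 500,000,000 bits/s
time = 46,127,948,759.04 / 500,000,000 = 92 s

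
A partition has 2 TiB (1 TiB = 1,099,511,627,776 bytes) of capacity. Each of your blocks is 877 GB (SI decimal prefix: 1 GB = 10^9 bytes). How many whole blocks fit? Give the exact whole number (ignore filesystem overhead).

Capacity: 2 TiB = 2,199,023,255,552 bytes
Per item: 877 GB = 877,000,000,000 bytes
⌊2,199,023,255,552 / 877,000,000,000⌋ = 2

2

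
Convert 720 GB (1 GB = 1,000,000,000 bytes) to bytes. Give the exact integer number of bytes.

720 × 1,000,000,000 = 720,000,000,000 bytes

720,000,000,000 bytes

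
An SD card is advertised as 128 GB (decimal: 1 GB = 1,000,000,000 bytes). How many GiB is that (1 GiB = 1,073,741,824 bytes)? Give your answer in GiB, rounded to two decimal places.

119.21 GiB

128 GB = 128 × 10^9 bytes = 128,000,000,000 bytes
1 GiB = 2^30 bytes = 1,073,741,824 bytes
128,000,000,000 / 1,073,741,824 = 119.21 GiB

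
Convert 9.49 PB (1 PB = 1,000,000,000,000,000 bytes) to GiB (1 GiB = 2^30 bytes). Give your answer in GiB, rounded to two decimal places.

9.49 PB = 9.49 × 10^15 bytes = 9,490,000,000,000,000 bytes
1 GiB = 2^30 bytes = 1,073,741,824 bytes
9,490,000,000,000,000 / 1,073,741,824 = 8,838,251.23 GiB

8,838,251.23 GiB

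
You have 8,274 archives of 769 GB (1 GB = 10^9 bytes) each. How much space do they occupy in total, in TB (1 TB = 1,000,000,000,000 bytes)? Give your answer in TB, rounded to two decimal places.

Total = 8,274 × 769 GB = 6,362,706 GB
= 6,362,706 × 1,000,000,000 bytes = 6,362,706,000,000,000 bytes
1 TB = 1,000,000,000,000 bytes
6,362,706,000,000,000 / 1,000,000,000,000 = 6,362.71 TB

6,362.71 TB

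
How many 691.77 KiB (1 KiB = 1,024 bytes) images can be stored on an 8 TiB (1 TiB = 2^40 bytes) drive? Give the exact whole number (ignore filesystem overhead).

Capacity: 8 TiB = 8,796,093,022,208 bytes
Per item: 691.77 KiB = 708,372.48 bytes
⌊8,796,093,022,208 / 708,372.48⌋ = 12,417,327

12,417,327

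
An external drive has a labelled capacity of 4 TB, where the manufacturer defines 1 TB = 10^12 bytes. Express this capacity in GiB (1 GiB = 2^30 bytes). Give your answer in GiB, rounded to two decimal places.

4 TB = 4 × 10^12 bytes = 4,000,000,000,000 bytes
1 GiB = 1,073,741,824 bytes
4,000,000,000,000 / 1,073,741,824 = 3,725.29 GiB

3,725.29 GiB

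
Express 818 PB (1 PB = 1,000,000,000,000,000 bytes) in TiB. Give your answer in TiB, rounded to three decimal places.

743,966.666 TiB

818 PB = 818 × 10^15 bytes = 818,000,000,000,000,000 bytes
1 TiB = 1,099,511,627,776 bytes
818,000,000,000,000,000 / 1,099,511,627,776 = 743,966.666 TiB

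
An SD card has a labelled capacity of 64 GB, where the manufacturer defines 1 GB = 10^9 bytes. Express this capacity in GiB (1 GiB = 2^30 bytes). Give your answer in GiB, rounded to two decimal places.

59.60 GiB

64 GB = 64 × 10^9 bytes = 64,000,000,000 bytes
1 GiB = 1,073,741,824 bytes
64,000,000,000 / 1,073,741,824 = 59.60 GiB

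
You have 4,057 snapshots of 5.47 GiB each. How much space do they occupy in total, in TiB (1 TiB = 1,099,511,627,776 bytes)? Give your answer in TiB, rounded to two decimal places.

21.67 TiB

Total = 4,057 × 5.47 GiB = 22191.79 GiB
= 22191.79 × 1,073,741,824 bytes = 23,828,253,072,424.96 bytes
1 TiB = 1,099,511,627,776 bytes
23,828,253,072,424.96 / 1,099,511,627,776 = 21.67 TiB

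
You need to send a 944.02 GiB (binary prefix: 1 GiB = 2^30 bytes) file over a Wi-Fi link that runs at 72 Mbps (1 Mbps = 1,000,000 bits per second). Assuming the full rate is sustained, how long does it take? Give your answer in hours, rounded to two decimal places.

31.28 hours

944.02 GiB = 1,013,633,756,692.48 bytes = 8,109,070,053,539.84 bits
72 Mbps = 72,000,000 bits/s
time = 8,109,070,053,539.84 / 72,000,000 = 112,625.9730 s
112,625.9730 s / 3600 = 31.28 hours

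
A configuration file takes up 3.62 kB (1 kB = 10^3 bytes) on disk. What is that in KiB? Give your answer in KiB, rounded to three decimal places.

3.535 KiB

3.62 kB × 1,000 bytes/kB = 3,620 bytes
1 KiB = 1,024 bytes
3,620 / 1,024 = 3.535 KiB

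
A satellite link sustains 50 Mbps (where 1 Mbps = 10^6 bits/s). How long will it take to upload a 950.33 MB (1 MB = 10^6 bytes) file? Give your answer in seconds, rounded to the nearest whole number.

950.33 MB = 950,330,000 bytes = 7,602,640,000 bits
50 Mbps = 50,000,000 bits/s
time = 7,602,640,000 / 50,000,000 = 152 s

152 seconds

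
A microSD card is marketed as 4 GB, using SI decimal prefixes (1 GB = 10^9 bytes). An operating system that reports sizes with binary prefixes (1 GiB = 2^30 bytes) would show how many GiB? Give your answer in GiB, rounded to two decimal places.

3.73 GiB

4 GB × 1,000,000,000 bytes/GB = 4,000,000,000 bytes
1 GiB = 1,073,741,824 bytes
4,000,000,000 / 1,073,741,824 = 3.73 GiB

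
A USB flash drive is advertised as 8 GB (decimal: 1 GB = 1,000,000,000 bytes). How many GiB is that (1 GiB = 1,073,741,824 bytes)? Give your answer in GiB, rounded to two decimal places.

8 GB = 8 × 10^9 bytes = 8,000,000,000 bytes
1 GiB = 1,073,741,824 bytes
8,000,000,000 / 1,073,741,824 = 7.45 GiB

7.45 GiB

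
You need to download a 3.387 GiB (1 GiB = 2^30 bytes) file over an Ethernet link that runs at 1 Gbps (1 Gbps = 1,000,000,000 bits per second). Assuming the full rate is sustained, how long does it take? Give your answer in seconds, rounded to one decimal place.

29.1 seconds

3.387 GiB = 3,636,763,557.888 bytes = 29,094,108,463.104 bits
1 Gbps = 1,000,000,000 bits/s
time = 29,094,108,463.104 / 1,000,000,000 = 29.1 s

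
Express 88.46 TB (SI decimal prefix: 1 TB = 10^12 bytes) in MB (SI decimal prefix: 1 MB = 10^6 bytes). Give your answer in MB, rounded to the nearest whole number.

88,460,000 MB

88.46 TB × 1,000,000,000,000 bytes/TB = 88,460,000,000,000 bytes
1 MB = 1,000,000 bytes
88,460,000,000,000 / 1,000,000 = 88,460,000 MB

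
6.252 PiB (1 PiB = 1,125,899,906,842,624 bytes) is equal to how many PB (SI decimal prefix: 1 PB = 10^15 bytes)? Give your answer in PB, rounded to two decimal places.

7.04 PB

6.252 PiB = 6.252 × 2^50 bytes = 7,039,126,217,580,085.248 bytes
1 PB = 1,000,000,000,000,000 bytes
7,039,126,217,580,085.248 / 1,000,000,000,000,000 = 7.04 PB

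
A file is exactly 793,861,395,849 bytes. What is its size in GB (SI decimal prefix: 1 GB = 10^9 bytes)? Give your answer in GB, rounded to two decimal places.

793.86 GB

793,861,395,849 bytes given.
1 GB = 1,000,000,000 bytes
793,861,395,849 / 1,000,000,000 = 793.86 GB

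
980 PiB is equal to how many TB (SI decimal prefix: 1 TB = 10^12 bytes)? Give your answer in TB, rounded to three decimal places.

1,103,381.909 TB

980 PiB = 980 × 2^50 bytes = 1,103,381,908,705,771,520 bytes
1 TB = 1,000,000,000,000 bytes
1,103,381,908,705,771,520 / 1,000,000,000,000 = 1,103,381.909 TB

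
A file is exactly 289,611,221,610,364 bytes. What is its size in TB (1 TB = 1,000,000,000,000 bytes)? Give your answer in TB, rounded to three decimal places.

289.611 TB

289,611,221,610,364 bytes given.
1 TB = 10^12 bytes = 1,000,000,000,000 bytes
289,611,221,610,364 / 1,000,000,000,000 = 289.611 TB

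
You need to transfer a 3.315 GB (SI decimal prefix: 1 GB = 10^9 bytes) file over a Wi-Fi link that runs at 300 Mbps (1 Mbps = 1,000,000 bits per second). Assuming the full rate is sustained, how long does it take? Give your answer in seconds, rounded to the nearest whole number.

88 seconds

3.315 GB = 3,315,000,000 bytes = 26,520,000,000 bits
300 Mbps = 300,000,000 bits/s
time = 26,520,000,000 / 300,000,000 = 88 s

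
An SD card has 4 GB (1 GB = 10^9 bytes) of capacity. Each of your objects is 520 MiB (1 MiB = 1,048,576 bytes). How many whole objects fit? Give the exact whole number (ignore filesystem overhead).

Capacity: 4 GB = 4,000,000,000 bytes
Per item: 520 MiB = 545,259,520 bytes
⌊4,000,000,000 / 545,259,520⌋ = 7

7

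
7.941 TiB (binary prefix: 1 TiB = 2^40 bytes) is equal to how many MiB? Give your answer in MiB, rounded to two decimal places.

8,326,742.02 MiB

7.941 TiB = 7.941 × 2^40 bytes = 8,731,221,836,169.216 bytes
1 MiB = 2^20 bytes = 1,048,576 bytes
8,731,221,836,169.216 / 1,048,576 = 8,326,742.02 MiB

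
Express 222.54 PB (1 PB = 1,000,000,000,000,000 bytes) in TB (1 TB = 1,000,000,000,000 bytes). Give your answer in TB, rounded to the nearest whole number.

222.54 PB × 1,000,000,000,000,000 bytes/PB = 222,540,000,000,000,000 bytes
1 TB = 1,000,000,000,000 bytes
222,540,000,000,000,000 / 1,000,000,000,000 = 222,540 TB

222,540 TB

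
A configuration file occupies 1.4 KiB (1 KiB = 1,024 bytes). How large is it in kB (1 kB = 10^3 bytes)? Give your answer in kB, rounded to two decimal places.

1.4 KiB = 1.4 × 2^10 bytes = 1,433.6 bytes
1 kB = 1,000 bytes
1,433.6 / 1,000 = 1.43 kB

1.43 kB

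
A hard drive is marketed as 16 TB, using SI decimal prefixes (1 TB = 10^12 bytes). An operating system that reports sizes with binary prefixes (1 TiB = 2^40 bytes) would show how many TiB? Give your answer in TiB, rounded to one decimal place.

14.6 TiB

16 TB = 16 × 10^12 bytes = 16,000,000,000,000 bytes
1 TiB = 1,099,511,627,776 bytes
16,000,000,000,000 / 1,099,511,627,776 = 14.6 TiB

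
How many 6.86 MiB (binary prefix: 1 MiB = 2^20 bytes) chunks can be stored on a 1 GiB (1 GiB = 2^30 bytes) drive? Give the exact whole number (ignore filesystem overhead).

149

Capacity: 1 GiB = 1,073,741,824 bytes
Per item: 6.86 MiB = 7,193,231.36 bytes
⌊1,073,741,824 / 7,193,231.36⌋ = 149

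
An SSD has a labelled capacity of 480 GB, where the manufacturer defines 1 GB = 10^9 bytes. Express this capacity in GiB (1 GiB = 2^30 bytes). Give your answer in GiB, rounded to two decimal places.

480 GB = 480 × 10^9 bytes = 480,000,000,000 bytes
1 GiB = 2^30 bytes = 1,073,741,824 bytes
480,000,000,000 / 1,073,741,824 = 447.03 GiB

447.03 GiB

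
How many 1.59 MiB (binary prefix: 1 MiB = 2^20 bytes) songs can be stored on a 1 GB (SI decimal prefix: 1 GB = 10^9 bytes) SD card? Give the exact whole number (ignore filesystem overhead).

Capacity: 1 GB = 1,000,000,000 bytes
Per item: 1.59 MiB = 1,667,235.84 bytes
⌊1,000,000,000 / 1,667,235.84⌋ = 599

599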